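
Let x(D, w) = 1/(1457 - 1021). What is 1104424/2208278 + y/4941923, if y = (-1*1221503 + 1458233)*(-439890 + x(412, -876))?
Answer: -25064977608594175297/1189532242406746 ≈ -21071.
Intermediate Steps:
x(D, w) = 1/436
y = -22701464696235/218 (y = (-1*1221503 + 1458233)*(-439890 + 1/436) = (-1221503 + 1458233)*(-191792039/436) = 236730*(-191792039/436) = -22701464696235/218 ≈ -1.0414e+11)
1104424/2208278 + y/4941923 = 1104424/2208278 - 22701464696235/218/4941923 = 1104424*(1/2208278) - 22701464696235/218*1/4941923 = 552212/1104139 - 22701464696235/1077339214 = -25064977608594175297/1189532242406746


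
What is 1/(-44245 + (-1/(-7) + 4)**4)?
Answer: -2401/105524964 ≈ -2.2753e-5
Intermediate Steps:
1/(-44245 + (-1/(-7) + 4)**4) = 1/(-44245 + (-1*(-1/7) + 4)**4) = 1/(-44245 + (1/7 + 4)**4) = 1/(-44245 + (29/7)**4) = 1/(-44245 + 707281/2401) = 1/(-105524964/2401) = -2401/105524964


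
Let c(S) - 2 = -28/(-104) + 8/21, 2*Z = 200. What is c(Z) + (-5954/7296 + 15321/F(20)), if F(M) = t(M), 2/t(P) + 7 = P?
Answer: 33060140101/331968 ≈ 99588.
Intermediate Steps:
t(P) = 2/(-7 + P)
F(M) = 2/(-7 + M)
Z = 100 (Z = (½)*200 = 100)
c(S) = 1447/546 (c(S) = 2 + (-28/(-104) + 8/21) = 2 + (-28*(-1/104) + 8*(1/21)) = 2 + (7/26 + 8/21) = 2 + 355/546 = 1447/546)
c(Z) + (-5954/7296 + 15321/F(20)) = 1447/546 + (-5954/7296 + 15321/((2/(-7 + 20)))) = 1447/546 + (-5954*1/7296 + 15321/((2/13))) = 1447/546 + (-2977/3648 + 15321/((2*(1/13)))) = 1447/546 + (-2977/3648 + 15321/(2/13)) = 1447/546 + (-2977/3648 + 15321*(13/2)) = 1447/546 + (-2977/3648 + 199173/2) = 1447/546 + 363288575/3648 = 33060140101/331968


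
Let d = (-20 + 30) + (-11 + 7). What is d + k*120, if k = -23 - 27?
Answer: -5994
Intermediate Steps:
d = 6 (d = 10 - 4 = 6)
k = -50
d + k*120 = 6 - 50*120 = 6 - 6000 = -5994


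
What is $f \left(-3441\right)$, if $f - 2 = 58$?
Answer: $-206460$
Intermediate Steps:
$f = 60$ ($f = 2 + 58 = 60$)
$f \left(-3441\right) = 60 \left(-3441\right) = -206460$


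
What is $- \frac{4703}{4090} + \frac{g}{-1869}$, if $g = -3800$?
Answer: $\frac{6752093}{7644210} \approx 0.8833$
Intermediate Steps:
$- \frac{4703}{4090} + \frac{g}{-1869} = - \frac{4703}{4090} - \frac{3800}{-1869} = \left(-4703\right) \frac{1}{4090} - - \frac{3800}{1869} = - \frac{4703}{4090} + \frac{3800}{1869} = \frac{6752093}{7644210}$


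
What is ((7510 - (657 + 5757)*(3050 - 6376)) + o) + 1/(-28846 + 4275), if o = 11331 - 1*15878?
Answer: 524245062316/24571 ≈ 2.1336e+7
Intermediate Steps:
o = -4547 (o = 11331 - 15878 = -4547)
((7510 - (657 + 5757)*(3050 - 6376)) + o) + 1/(-28846 + 4275) = ((7510 - (657 + 5757)*(3050 - 6376)) - 4547) + 1/(-28846 + 4275) = ((7510 - 6414*(-3326)) - 4547) + 1/(-24571) = ((7510 - 1*(-21332964)) - 4547) - 1/24571 = ((7510 + 21332964) - 4547) - 1/24571 = (21340474 - 4547) - 1/24571 = 21335927 - 1/24571 = 524245062316/24571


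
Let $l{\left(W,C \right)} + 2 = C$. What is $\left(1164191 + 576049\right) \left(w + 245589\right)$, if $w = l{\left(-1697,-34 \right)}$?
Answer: $427321152720$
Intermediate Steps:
$l{\left(W,C \right)} = -2 + C$
$w = -36$ ($w = -2 - 34 = -36$)
$\left(1164191 + 576049\right) \left(w + 245589\right) = \left(1164191 + 576049\right) \left(-36 + 245589\right) = 1740240 \cdot 245553 = 427321152720$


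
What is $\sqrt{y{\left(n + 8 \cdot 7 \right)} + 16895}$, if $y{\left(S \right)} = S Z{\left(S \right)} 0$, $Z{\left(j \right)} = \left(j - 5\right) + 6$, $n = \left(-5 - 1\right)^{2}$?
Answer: $\sqrt{16895} \approx 129.98$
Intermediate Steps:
$n = 36$ ($n = \left(-6\right)^{2} = 36$)
$Z{\left(j \right)} = 1 + j$ ($Z{\left(j \right)} = \left(-5 + j\right) + 6 = 1 + j$)
$y{\left(S \right)} = 0$ ($y{\left(S \right)} = S \left(1 + S\right) 0 = 0$)
$\sqrt{y{\left(n + 8 \cdot 7 \right)} + 16895} = \sqrt{0 + 16895} = \sqrt{16895}$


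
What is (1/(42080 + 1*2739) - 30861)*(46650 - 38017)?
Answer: -11940813011014/44819 ≈ -2.6642e+8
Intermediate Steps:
(1/(42080 + 1*2739) - 30861)*(46650 - 38017) = (1/(42080 + 2739) - 30861)*8633 = (1/44819 - 30861)*8633 = -1383159158/44819*8633 = -11940813011014/44819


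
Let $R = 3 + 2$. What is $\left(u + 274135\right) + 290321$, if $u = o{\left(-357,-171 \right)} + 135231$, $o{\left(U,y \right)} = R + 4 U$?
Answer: $698264$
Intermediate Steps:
$R = 5$
$o{\left(U,y \right)} = 5 + 4 U$
$u = 133808$ ($u = \left(5 + 4 \left(-357\right)\right) + 135231 = \left(5 - 1428\right) + 135231 = -1423 + 135231 = 133808$)
$\left(u + 274135\right) + 290321 = \left(133808 + 274135\right) + 290321 = 407943 + 290321 = 698264$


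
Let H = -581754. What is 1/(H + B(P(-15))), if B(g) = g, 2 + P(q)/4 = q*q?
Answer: -1/580862 ≈ -1.7216e-6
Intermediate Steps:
P(q) = -8 + 4*q² (P(q) = -8 + 4*(q*q) = -8 + 4*q²)
1/(H + B(P(-15))) = 1/(-581754 + (-8 + 4*(-15)²)) = 1/(-581754 + (-8 + 4*225)) = 1/(-581754 + (-8 + 900)) = 1/(-581754 + 892) = 1/(-580862) = -1/580862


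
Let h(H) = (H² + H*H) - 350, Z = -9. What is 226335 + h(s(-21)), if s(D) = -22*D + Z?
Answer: 636403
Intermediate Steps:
s(D) = -9 - 22*D (s(D) = -22*D - 9 = -9 - 22*D)
h(H) = -350 + 2*H² (h(H) = (H² + H²) - 350 = 2*H² - 350 = -350 + 2*H²)
226335 + h(s(-21)) = 226335 + (-350 + 2*(-9 - 22*(-21))²) = 226335 + (-350 + 2*(-9 + 462)²) = 226335 + (-350 + 2*453²) = 226335 + (-350 + 2*205209) = 226335 + (-350 + 410418) = 226335 + 410068 = 636403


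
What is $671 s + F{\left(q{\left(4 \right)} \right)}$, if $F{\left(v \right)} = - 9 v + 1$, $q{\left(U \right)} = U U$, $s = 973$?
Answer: $652740$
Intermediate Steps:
$q{\left(U \right)} = U^{2}$
$F{\left(v \right)} = 1 - 9 v$
$671 s + F{\left(q{\left(4 \right)} \right)} = 671 \cdot 973 + \left(1 - 9 \cdot 4^{2}\right) = 652883 + \left(1 - 144\right) = 652883 - 143 = 652740$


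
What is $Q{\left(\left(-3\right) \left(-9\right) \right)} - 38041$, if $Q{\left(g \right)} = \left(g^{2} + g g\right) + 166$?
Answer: $-36417$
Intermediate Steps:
$Q{\left(g \right)} = 166 + 2 g^{2}$ ($Q{\left(g \right)} = \left(g^{2} + g^{2}\right) + 166 = 2 g^{2} + 166 = 166 + 2 g^{2}$)
$Q{\left(\left(-3\right) \left(-9\right) \right)} - 38041 = \left(166 + 2 \left(\left(-3\right) \left(-9\right)\right)^{2}\right) - 38041 = \left(166 + 2 \cdot 27^{2}\right) - 38041 = \left(166 + 2 \cdot 729\right) - 38041 = \left(166 + 1458\right) - 38041 = 1624 - 38041 = -36417$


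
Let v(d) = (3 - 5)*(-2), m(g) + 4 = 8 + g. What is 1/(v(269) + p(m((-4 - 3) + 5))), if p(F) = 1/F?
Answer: 2/9 ≈ 0.22222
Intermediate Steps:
m(g) = 4 + g (m(g) = -4 + (8 + g) = 4 + g)
v(d) = 4 (v(d) = -2*(-2) = 4)
1/(v(269) + p(m((-4 - 3) + 5))) = 1/(4 + 1/(4 + ((-4 - 3) + 5))) = 1/(4 + 1/(4 + (-7 + 5))) = 1/(4 + 1/(4 - 2)) = 1/(4 + 1/2) = 1/(9/2) = 2/9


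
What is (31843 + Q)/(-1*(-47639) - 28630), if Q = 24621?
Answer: 56464/19009 ≈ 2.9704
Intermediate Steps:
(31843 + Q)/(-1*(-47639) - 28630) = (31843 + 24621)/(-1*(-47639) - 28630) = 56464/(47639 - 28630) = 56464/19009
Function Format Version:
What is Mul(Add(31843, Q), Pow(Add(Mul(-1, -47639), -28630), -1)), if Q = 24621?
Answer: Rational(56464, 19009) ≈ 2.9704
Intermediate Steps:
Mul(Add(31843, Q), Pow(Add(Mul(-1, -47639), -28630), -1)) = Mul(Add(31843, 24621), Pow(Add(Mul(-1, -47639), -28630), -1)) = Mul(56464, Pow(Add(47639, -28630), -1)) = Mul(56464, Pow(19009, -1)) = Mul(56464, Rational(1, 19009)) = Rational(56464, 19009)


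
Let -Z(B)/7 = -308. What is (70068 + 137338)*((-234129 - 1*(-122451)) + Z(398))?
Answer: -22715519932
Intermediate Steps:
Z(B) = 2156 (Z(B) = -7*(-308) = 2156)
(70068 + 137338)*((-234129 - 1*(-122451)) + Z(398)) = (70068 + 137338)*((-234129 - 1*(-122451)) + 2156) = 207406*((-234129 + 122451) + 2156) = 207406*(-111678 + 2156) = 207406*(-109522) = -22715519932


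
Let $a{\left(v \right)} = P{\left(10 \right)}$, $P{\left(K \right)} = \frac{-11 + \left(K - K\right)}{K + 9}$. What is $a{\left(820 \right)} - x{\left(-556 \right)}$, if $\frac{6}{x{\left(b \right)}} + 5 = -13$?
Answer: $- \frac{14}{57} \approx -0.24561$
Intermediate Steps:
$x{\left(b \right)} = - \frac{1}{3}$ ($x{\left(b \right)} = \frac{6}{-5 - 13} = \frac{6}{-18} = 6 \left(- \frac{1}{18}\right) = - \frac{1}{3}$)
$P{\left(K \right)} = - \frac{11}{9 + K}$ ($P{\left(K \right)} = \frac{-11 + 0}{9 + K} = - \frac{11}{9 + K}$)
$a{\left(v \right)} = - \frac{11}{19}$ ($a{\left(v \right)} = - \frac{11}{9 + 10} = - \frac{11}{19}$)
$a{\left(820 \right)} - x{\left(-556 \right)} = - \frac{11}{19} - - \frac{1}{3} = - \frac{11}{19} + \frac{1}{3} = - \frac{14}{57}$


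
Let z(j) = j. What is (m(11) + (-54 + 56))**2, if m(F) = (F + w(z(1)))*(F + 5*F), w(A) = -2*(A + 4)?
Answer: 4624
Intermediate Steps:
w(A) = -8 - 2*A (w(A) = -2*(4 + A) = -8 - 2*A)
m(F) = 6*F*(-10 + F) (m(F) = (F + (-8 - 2*1))*(F + 5*F) = (F + (-8 - 2))*(6*F) = (F - 10)*(6*F) = (-10 + F)*(6*F) = 6*F*(-10 + F))
(m(11) + (-54 + 56))**2 = (6*11*(-10 + 11) + (-54 + 56))**2 = (6*11*1 + 2)**2 = (66 + 2)**2 = 68**2 = 4624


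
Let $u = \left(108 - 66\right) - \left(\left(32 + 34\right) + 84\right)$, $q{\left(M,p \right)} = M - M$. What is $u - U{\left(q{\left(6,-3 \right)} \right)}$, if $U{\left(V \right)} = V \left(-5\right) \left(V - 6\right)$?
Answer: $-108$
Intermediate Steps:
$q{\left(M,p \right)} = 0$
$U{\left(V \right)} = - 5 V \left(-6 + V\right)$ ($U{\left(V \right)} = - 5 V \left(V - 6\right) = - 5 V \left(-6 + V\right)$)
$u = -108$ ($u = 42 - \left(66 + 84\right) = 42 - 150 = -108$)
$u - U{\left(q{\left(6,-3 \right)} \right)} = -108 - 5 \cdot 0 \left(6 - 0\right) = -108 - 5 \cdot 0 \left(6 + 0\right) = -108 - 5 \cdot 0 \cdot 6 = -108 - 0 = -108 + 0 = -108$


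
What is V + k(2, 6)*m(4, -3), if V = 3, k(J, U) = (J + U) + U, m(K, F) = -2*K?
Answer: -109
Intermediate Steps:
k(J, U) = J + 2*U
V + k(2, 6)*m(4, -3) = 3 + (2 + 2*6)*(-2*4) = 3 + (2 + 12)*(-8) = 3 + 14*(-8) = 3 - 112 = -109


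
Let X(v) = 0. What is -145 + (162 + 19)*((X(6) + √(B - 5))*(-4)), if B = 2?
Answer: -145 - 724*I*√3 ≈ -145.0 - 1254.0*I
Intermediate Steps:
-145 + (162 + 19)*((X(6) + √(B - 5))*(-4)) = -145 + (162 + 19)*((0 + √(2 - 5))*(-4)) = -145 + 181*((0 + √(-3))*(-4)) = -145 + 181*((0 + I*√3)*(-4)) = -145 + 181*((I*√3)*(-4)) = -145 + 181*(-4*I*√3) = -145 - 724*I*√3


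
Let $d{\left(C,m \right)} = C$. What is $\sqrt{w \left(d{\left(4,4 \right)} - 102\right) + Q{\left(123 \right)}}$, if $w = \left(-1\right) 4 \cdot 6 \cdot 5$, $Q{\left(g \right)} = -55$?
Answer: $\sqrt{11705} \approx 108.19$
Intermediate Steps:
$w = -120$ ($w = \left(-4\right) 6 \cdot 5 = \left(-24\right) 5 = -120$)
$\sqrt{w \left(d{\left(4,4 \right)} - 102\right) + Q{\left(123 \right)}} = \sqrt{- 120 \left(4 - 102\right) - 55} = \sqrt{\left(-120\right) \left(-98\right) - 55} = \sqrt{11760 - 55} = \sqrt{11705}$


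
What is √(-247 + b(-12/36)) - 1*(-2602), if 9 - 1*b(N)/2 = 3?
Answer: 2602 + I*√235 ≈ 2602.0 + 15.33*I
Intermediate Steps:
b(N) = 12 (b(N) = 18 - 2*3 = 18 - 6 = 12)
√(-247 + b(-12/36)) - 1*(-2602) = √(-247 + 12) - 1*(-2602) = √(-235) + 2602 = I*√235 + 2602 = 2602 + I*√235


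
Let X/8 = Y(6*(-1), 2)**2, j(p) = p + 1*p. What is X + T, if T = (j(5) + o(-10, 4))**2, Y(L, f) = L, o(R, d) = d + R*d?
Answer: 964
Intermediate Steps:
j(p) = 2*p (j(p) = p + p = 2*p)
T = 676 (T = (2*5 + 4*(1 - 10))**2 = (10 + 4*(-9))**2 = (10 - 36)**2 = (-26)**2 = 676)
X = 288 (X = 8*(6*(-1))**2 = 8*(-6)**2 = 8*36 = 288)
X + T = 288 + 676 = 964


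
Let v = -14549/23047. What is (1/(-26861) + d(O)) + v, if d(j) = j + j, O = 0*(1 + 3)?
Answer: -390823736/619065467 ≈ -0.63131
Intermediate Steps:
O = 0 (O = 0*4 = 0)
v = -14549/23047 (v = -14549*1/23047 = -14549/23047 ≈ -0.63128)
d(j) = 2*j
(1/(-26861) + d(O)) + v = (1/(-26861) + 2*0) - 14549/23047 = (-1/26861 + 0) - 14549/23047 = -1/26861 - 14549/23047 = -390823736/619065467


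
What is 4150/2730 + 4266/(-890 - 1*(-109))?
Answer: -840503/213213 ≈ -3.9421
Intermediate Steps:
4150/2730 + 4266/(-890 - 1*(-109)) = 4150*(1/2730) + 4266/(-890 + 109) = 415/273 + 4266/(-781) = 415/273 + 4266*(-1/781) = 415/273 - 4266/781 = -840503/213213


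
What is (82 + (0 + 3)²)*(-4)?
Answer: -364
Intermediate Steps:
(82 + (0 + 3)²)*(-4) = (82 + 3²)*(-4) = (82 + 9)*(-4) = 91*(-4) = -364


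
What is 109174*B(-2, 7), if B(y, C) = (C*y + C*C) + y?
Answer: 3602742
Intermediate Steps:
B(y, C) = y + C² + C*y (B(y, C) = (C*y + C²) + y = (C² + C*y) + y = y + C² + C*y)
109174*B(-2, 7) = 109174*(-2 + 7² + 7*(-2)) = 109174*(-2 + 49 - 14) = 109174*33 = 3602742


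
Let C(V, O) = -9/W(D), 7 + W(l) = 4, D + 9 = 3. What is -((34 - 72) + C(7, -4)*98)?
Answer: -256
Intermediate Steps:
D = -6 (D = -9 + 3 = -6)
W(l) = -3 (W(l) = -7 + 4 = -3)
C(V, O) = 3 (C(V, O) = -9/(-3) = -9*(-⅓) = 3)
-((34 - 72) + C(7, -4)*98) = -((34 - 72) + 3*98) = -(-38 + 294) = -1*256 = -256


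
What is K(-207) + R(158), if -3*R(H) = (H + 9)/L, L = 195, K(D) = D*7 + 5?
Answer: -844907/585 ≈ -1444.3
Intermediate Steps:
K(D) = 5 + 7*D (K(D) = 7*D + 5 = 5 + 7*D)
R(H) = -1/65 - H/585 (R(H) = -(H + 9)/(3*195) = -(9 + H)/(3*195) = -(3/65 + H/195)/3 = -1/65 - H/585)
K(-207) + R(158) = (5 + 7*(-207)) + (-1/65 - 1/585*158) = (5 - 1449) + (-1/65 - 158/585) = -1444 - 167/585 = -844907/585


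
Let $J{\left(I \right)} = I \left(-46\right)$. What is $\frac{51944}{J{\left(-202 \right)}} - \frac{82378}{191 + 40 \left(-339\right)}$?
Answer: $\frac{364973928}{31056187} \approx 11.752$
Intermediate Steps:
$J{\left(I \right)} = - 46 I$
$\frac{51944}{J{\left(-202 \right)}} - \frac{82378}{191 + 40 \left(-339\right)} = \frac{51944}{\left(-46\right) \left(-202\right)} - \frac{82378}{191 + 40 \left(-339\right)} = \frac{51944}{9292} - \frac{82378}{191 - 13560} = 51944 \cdot \frac{1}{9292} - \frac{82378}{-13369} = \frac{12986}{2323} - - \frac{82378}{13369} = \frac{12986}{2323} + \frac{82378}{13369} = \frac{364973928}{31056187}$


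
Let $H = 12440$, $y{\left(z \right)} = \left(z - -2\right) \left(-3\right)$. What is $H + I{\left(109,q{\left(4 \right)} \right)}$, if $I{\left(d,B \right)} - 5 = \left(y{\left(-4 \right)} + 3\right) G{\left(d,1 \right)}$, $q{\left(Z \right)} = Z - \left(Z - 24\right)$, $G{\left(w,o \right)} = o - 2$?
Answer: $12436$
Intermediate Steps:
$G{\left(w,o \right)} = -2 + o$
$y{\left(z \right)} = -6 - 3 z$ ($y{\left(z \right)} = \left(z + 2\right) \left(-3\right) = \left(2 + z\right) \left(-3\right) = -6 - 3 z$)
$q{\left(Z \right)} = 24$ ($q{\left(Z \right)} = Z - \left(Z - 24\right) = Z - \left(-24 + Z\right) = 24$)
$I{\left(d,B \right)} = -4$ ($I{\left(d,B \right)} = 5 + \left(\left(-6 - -12\right) + 3\right) \left(-2 + 1\right) = 5 + \left(\left(-6 + 12\right) + 3\right) \left(-1\right) = 5 + \left(6 + 3\right) \left(-1\right) = 5 + 9 \left(-1\right) = 5 - 9 = -4$)
$H + I{\left(109,q{\left(4 \right)} \right)} = 12440 - 4 = 12436$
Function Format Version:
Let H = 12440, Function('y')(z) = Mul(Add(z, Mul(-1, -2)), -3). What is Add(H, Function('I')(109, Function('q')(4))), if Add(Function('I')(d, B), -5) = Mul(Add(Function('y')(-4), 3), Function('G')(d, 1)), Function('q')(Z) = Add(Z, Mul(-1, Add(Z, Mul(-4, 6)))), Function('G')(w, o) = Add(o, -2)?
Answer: 12436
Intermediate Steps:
Function('G')(w, o) = Add(-2, o)
Function('y')(z) = Add(-6, Mul(-3, z)) (Function('y')(z) = Mul(Add(z, 2), -3) = Mul(Add(2, z), -3) = Add(-6, Mul(-3, z)))
Function('q')(Z) = 24 (Function('q')(Z) = Add(Z, Mul(-1, Add(Z, -24))) = Add(Z, Mul(-1, Add(-24, Z))) = Add(Z, Add(24, Mul(-1, Z))) = 24)
Function('I')(d, B) = -4 (Function('I')(d, B) = Add(5, Mul(Add(Add(-6, Mul(-3, -4)), 3), Add(-2, 1))) = Add(5, Mul(Add(Add(-6, 12), 3), -1)) = Add(5, Mul(Add(6, 3), -1)) = Add(5, Mul(9, -1)) = Add(5, -9) = -4)
Add(H, Function('I')(109, Function('q')(4))) = Add(12440, -4) = 12436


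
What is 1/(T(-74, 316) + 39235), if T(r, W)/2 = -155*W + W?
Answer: -1/58093 ≈ -1.7214e-5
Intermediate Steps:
T(r, W) = -308*W (T(r, W) = 2*(-155*W + W) = 2*(-154*W) = -308*W)
1/(T(-74, 316) + 39235) = 1/(-308*316 + 39235) = 1/(-97328 + 39235) = 1/(-58093) = -1/58093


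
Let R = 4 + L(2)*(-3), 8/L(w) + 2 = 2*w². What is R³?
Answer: 0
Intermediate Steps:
L(w) = 8/(-2 + 2*w²)
R = 0 (R = 4 + (4/(-1 + 2²))*(-3) = 4 + (4/(-1 + 4))*(-3) = 4 + (4/3)*(-3) = 4 - 4 = 0)
R³ = 0³ = 0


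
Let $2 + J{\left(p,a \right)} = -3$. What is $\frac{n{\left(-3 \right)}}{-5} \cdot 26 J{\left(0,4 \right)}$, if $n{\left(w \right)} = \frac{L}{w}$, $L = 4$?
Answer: $- \frac{104}{3} \approx -34.667$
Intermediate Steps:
$J{\left(p,a \right)} = -5$ ($J{\left(p,a \right)} = -2 - 3 = -5$)
$n{\left(w \right)} = \frac{4}{w}$
$\frac{n{\left(-3 \right)}}{-5} \cdot 26 J{\left(0,4 \right)} = \frac{4 \frac{1}{-3}}{-5} \cdot 26 \left(-5\right) = 4 \left(- \frac{1}{3}\right) \left(- \frac{1}{5}\right) 26 \left(-5\right) = \left(- \frac{4}{3}\right) \left(- \frac{1}{5}\right) 26 \left(-5\right) = \frac{4}{15} \cdot 26 \left(-5\right) = \frac{104}{15} \left(-5\right) = - \frac{104}{3}$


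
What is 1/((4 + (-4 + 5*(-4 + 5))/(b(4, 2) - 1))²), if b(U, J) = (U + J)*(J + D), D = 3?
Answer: 841/13689 ≈ 0.061436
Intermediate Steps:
b(U, J) = (3 + J)*(J + U) (b(U, J) = (U + J)*(J + 3) = (J + U)*(3 + J) = (3 + J)*(J + U))
1/((4 + (-4 + 5*(-4 + 5))/(b(4, 2) - 1))²) = 1/((4 + (-4 + 5*(-4 + 5))/((2² + 3*2 + 3*4 + 2*4) - 1))²) = 1/((4 + (-4 + 5*1)/((4 + 6 + 12 + 8) - 1))²) = 1/((4 + (-4 + 5)/(30 - 1))²) = 1/((4 + 1/29)²) = 1/((117/29)²) = 1/(13689/841) = 841/13689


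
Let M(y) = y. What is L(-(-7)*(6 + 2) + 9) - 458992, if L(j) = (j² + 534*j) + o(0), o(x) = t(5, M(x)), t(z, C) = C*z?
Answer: -420057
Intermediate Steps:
o(x) = 5*x (o(x) = x*5 = 5*x)
L(j) = j² + 534*j (L(j) = (j² + 534*j) + 5*0 = (j² + 534*j) + 0 = j² + 534*j)
L(-(-7)*(6 + 2) + 9) - 458992 = (-(-7)*(6 + 2) + 9)*(534 + (-(-7)*(6 + 2) + 9)) - 458992 = (-(-7)*8 + 9)*(534 + (-(-7)*8 + 9)) - 458992 = (-7*(-8) + 9)*(534 + (-7*(-8) + 9)) - 458992 = (56 + 9)*(534 + (56 + 9)) - 458992 = 65*(534 + 65) - 458992 = 65*599 - 458992 = 38935 - 458992 = -420057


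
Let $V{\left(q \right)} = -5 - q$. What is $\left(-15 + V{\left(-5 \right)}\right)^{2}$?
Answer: $225$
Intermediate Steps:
$\left(-15 + V{\left(-5 \right)}\right)^{2} = \left(-15 - 0\right)^{2} = \left(-15 + \left(-5 + 5\right)\right)^{2} = \left(-15 + 0\right)^{2} = \left(-15\right)^{2} = 225$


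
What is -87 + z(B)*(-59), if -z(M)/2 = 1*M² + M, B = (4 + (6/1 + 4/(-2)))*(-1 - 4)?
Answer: 183993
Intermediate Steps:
B = -40 (B = (4 + (6*1 + 4*(-½)))*(-5) = (4 + (6 - 2))*(-5) = (4 + 4)*(-5) = 8*(-5) = -40)
z(M) = -2*M - 2*M² (z(M) = -2*(1*M² + M) = -2*(M² + M) = -2*(M + M²) = -2*M - 2*M²)
-87 + z(B)*(-59) = -87 - 2*(-40)*(1 - 40)*(-59) = -87 - 2*(-40)*(-39)*(-59) = -87 - 3120*(-59) = -87 + 184080 = 183993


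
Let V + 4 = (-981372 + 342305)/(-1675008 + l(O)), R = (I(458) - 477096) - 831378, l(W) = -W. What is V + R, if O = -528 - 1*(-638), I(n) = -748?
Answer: -2193107399601/1675118 ≈ -1.3092e+6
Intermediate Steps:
O = 110 (O = -528 + 638 = 110)
R = -1309222 (R = (-748 - 477096) - 831378 = -477844 - 831378 = -1309222)
V = -6061405/1675118 (V = -4 + (-981372 + 342305)/(-1675008 - 1*110) = -4 - 639067/(-1675008 - 110) = -4 - 639067/(-1675118) = -4 - 639067*(-1/1675118) = -4 + 639067/1675118 = -6061405/1675118 ≈ -3.6185)
V + R = -6061405/1675118 - 1309222 = -2193107399601/1675118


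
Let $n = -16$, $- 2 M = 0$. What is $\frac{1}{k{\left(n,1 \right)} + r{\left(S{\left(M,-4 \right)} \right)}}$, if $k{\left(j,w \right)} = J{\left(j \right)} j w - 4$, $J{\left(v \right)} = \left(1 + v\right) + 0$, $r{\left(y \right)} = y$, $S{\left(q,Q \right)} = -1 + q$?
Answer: $\frac{1}{235} \approx 0.0042553$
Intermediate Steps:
$M = 0$ ($M = \left(- \frac{1}{2}\right) 0 = 0$)
$J{\left(v \right)} = 1 + v$
$k{\left(j,w \right)} = -4 + j w \left(1 + j\right)$ ($k{\left(j,w \right)} = \left(1 + j\right) j w - 4 = j \left(1 + j\right) w - 4 = j w \left(1 + j\right) - 4 = -4 + j w \left(1 + j\right)$)
$\frac{1}{k{\left(n,1 \right)} + r{\left(S{\left(M,-4 \right)} \right)}} = \frac{1}{\left(-4 - 16 \left(1 - 16\right)\right) + \left(-1 + 0\right)} = \frac{1}{\left(-4 - 16 \left(-15\right)\right) - 1} = \frac{1}{\left(-4 + 240\right) - 1} = \frac{1}{236 - 1} = \frac{1}{235}$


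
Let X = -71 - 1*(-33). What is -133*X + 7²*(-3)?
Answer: 4907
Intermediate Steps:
X = -38 (X = -71 + 33 = -38)
-133*X + 7²*(-3) = -133*(-38) + 7²*(-3) = 5054 + 49*(-3) = 5054 - 147 = 4907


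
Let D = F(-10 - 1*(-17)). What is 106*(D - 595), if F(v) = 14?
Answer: -61586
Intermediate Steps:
D = 14
106*(D - 595) = 106*(14 - 595) = 106*(-581) = -61586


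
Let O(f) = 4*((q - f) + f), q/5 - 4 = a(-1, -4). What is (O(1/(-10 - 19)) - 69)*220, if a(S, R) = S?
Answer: -1980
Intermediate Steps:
q = 15 (q = 20 + 5*(-1) = 20 - 5 = 15)
O(f) = 60 (O(f) = 4*((15 - f) + f) = 4*15 = 60)
(O(1/(-10 - 19)) - 69)*220 = (60 - 69)*220 = -9*220 = -1980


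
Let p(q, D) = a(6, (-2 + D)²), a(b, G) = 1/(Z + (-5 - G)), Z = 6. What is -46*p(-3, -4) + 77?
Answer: 2741/35 ≈ 78.314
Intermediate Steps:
a(b, G) = 1/(1 - G) (a(b, G) = 1/(6 + (-5 - G)) = 1/(1 - G))
p(q, D) = -1/(-1 + (-2 + D)²)
-46*p(-3, -4) + 77 = -(-46)/(-1 + (-2 - 4)²) + 77 = -(-46)/(-1 + (-6)²) + 77 = -(-46)/(-1 + 36) + 77 = -(-46)/35 + 77 = -46*(-1/35) + 77 = 46/35 + 77 = 2741/35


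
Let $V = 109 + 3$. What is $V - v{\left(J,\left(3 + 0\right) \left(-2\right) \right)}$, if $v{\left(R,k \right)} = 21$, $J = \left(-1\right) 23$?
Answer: $91$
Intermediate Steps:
$J = -23$
$V = 112$
$V - v{\left(J,\left(3 + 0\right) \left(-2\right) \right)} = 112 - 21 = 91$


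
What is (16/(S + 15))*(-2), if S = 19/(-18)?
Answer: -576/251 ≈ -2.2948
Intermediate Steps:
S = -19/18 (S = 19*(-1/18) = -19/18 ≈ -1.0556)
(16/(S + 15))*(-2) = (16/(-19/18 + 15))*(-2) = (16/(251/18))*(-2) = ((18/251)*16)*(-2) = (288/251)*(-2) = -576/251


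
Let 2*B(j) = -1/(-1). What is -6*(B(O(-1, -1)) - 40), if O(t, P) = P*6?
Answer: 237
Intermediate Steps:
O(t, P) = 6*P
B(j) = ½ (B(j) = (-1/(-1))/2 = (-1*(-1))/2 = (½)*1 = ½)
-6*(B(O(-1, -1)) - 40) = -6*(½ - 40) = -6*(-79/2) = 237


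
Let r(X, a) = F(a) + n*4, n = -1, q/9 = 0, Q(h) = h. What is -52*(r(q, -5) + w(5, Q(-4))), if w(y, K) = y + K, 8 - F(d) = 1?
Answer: -208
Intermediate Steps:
F(d) = 7 (F(d) = 8 - 1*1 = 8 - 1 = 7)
q = 0 (q = 9*0 = 0)
w(y, K) = K + y
r(X, a) = 3 (r(X, a) = 7 - 1*4 = 7 - 4 = 3)
-52*(r(q, -5) + w(5, Q(-4))) = -52*(3 + (-4 + 5)) = -52*(3 + 1) = -52*4 = -208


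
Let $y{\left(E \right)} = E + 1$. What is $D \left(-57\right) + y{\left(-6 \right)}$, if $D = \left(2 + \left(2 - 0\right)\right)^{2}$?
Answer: $-917$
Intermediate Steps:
$y{\left(E \right)} = 1 + E$
$D = 16$ ($D = \left(2 + \left(2 + 0\right)\right)^{2} = \left(2 + 2\right)^{2} = 4^{2} = 16$)
$D \left(-57\right) + y{\left(-6 \right)} = 16 \left(-57\right) + \left(1 - 6\right) = -912 - 5 = -917$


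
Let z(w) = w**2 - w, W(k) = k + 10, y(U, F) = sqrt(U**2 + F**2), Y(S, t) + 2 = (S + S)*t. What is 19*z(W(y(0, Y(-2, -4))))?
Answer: 10488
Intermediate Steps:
Y(S, t) = -2 + 2*S*t (Y(S, t) = -2 + (S + S)*t = -2 + (2*S)*t = -2 + 2*S*t)
y(U, F) = sqrt(F**2 + U**2)
W(k) = 10 + k
19*z(W(y(0, Y(-2, -4)))) = 19*((10 + sqrt((-2 + 2*(-2)*(-4))**2 + 0**2))*(-1 + (10 + sqrt((-2 + 2*(-2)*(-4))**2 + 0**2)))) = 19*((10 + sqrt((-2 + 16)**2 + 0))*(-1 + (10 + sqrt((-2 + 16)**2 + 0)))) = 19*((10 + sqrt(14**2 + 0))*(-1 + (10 + sqrt(14**2 + 0)))) = 19*((10 + sqrt(196 + 0))*(-1 + (10 + sqrt(196 + 0)))) = 19*((10 + sqrt(196))*(-1 + (10 + sqrt(196)))) = 19*((10 + 14)*(-1 + (10 + 14))) = 19*(24*(-1 + 24)) = 19*(24*23) = 19*552 = 10488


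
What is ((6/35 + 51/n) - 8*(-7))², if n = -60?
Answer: 2399401/784 ≈ 3060.5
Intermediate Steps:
((6/35 + 51/n) - 8*(-7))² = ((6/35 + 51/(-60)) - 8*(-7))² = ((6*(1/35) + 51*(-1/60)) + 56)² = ((6/35 - 17/20) + 56)² = (-19/28 + 56)² = (1549/28)² = 2399401/784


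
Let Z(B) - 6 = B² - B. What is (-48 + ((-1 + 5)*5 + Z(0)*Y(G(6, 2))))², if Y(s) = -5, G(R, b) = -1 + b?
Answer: 3364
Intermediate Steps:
Z(B) = 6 + B² - B (Z(B) = 6 + (B² - B) = 6 + B² - B)
(-48 + ((-1 + 5)*5 + Z(0)*Y(G(6, 2))))² = (-48 + ((-1 + 5)*5 + (6 + 0² - 1*0)*(-5)))² = (-48 + (4*5 + (6 + 0 + 0)*(-5)))² = (-48 + (20 + 6*(-5)))² = (-48 + (20 - 30))² = (-48 - 10)² = (-58)² = 3364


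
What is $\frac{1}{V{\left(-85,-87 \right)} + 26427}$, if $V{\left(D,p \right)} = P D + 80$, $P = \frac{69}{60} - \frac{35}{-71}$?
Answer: $\frac{284}{7488327} \approx 3.7926 \cdot 10^{-5}$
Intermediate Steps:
$P = \frac{2333}{1420}$ ($P = 69 \cdot \frac{1}{60} - - \frac{35}{71} = \frac{23}{20} + \frac{35}{71} = \frac{2333}{1420} \approx 1.643$)
$V{\left(D,p \right)} = 80 + \frac{2333 D}{1420}$ ($V{\left(D,p \right)} = \frac{2333 D}{1420} + 80 = 80 + \frac{2333 D}{1420}$)
$\frac{1}{V{\left(-85,-87 \right)} + 26427} = \frac{1}{\left(80 + \frac{2333}{1420} \left(-85\right)\right) + 26427} = \frac{1}{\left(80 - \frac{39661}{284}\right) + 26427} = \frac{1}{- \frac{16941}{284} + 26427} = \frac{1}{\frac{7488327}{284}} = \frac{284}{7488327}$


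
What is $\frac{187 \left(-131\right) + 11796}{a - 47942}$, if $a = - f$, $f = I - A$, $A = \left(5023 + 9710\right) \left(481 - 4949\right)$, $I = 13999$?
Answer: $\frac{12701}{65888985} \approx 0.00019276$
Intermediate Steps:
$A = -65827044$ ($A = 14733 \left(-4468\right) = -65827044$)
$f = 65841043$ ($f = 13999 - -65827044 = 13999 + 65827044 = 65841043$)
$a = -65841043$ ($a = \left(-1\right) 65841043 = -65841043$)
$\frac{187 \left(-131\right) + 11796}{a - 47942} = \frac{187 \left(-131\right) + 11796}{-65841043 - 47942} = \frac{-24497 + 11796}{-65888985} = \left(-12701\right) \left(- \frac{1}{65888985}\right) = \frac{12701}{65888985}$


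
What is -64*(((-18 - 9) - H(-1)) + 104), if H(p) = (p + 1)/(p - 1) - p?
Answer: -4864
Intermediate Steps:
H(p) = -p + (1 + p)/(-1 + p) (H(p) = (1 + p)/(-1 + p) - p = -p + (1 + p)/(-1 + p))
-64*(((-18 - 9) - H(-1)) + 104) = -64*(((-18 - 9) - (1 - 1*(-1)**2 + 2*(-1))/(-1 - 1)) + 104) = -64*((-27 - (1 - 1*1 - 2)/(-2)) + 104) = -64*((-27 - (-1)*(1 - 1 - 2)/2) + 104) = -64*((-27 - (-1)*(-2)/2) + 104) = -64*((-27 - 1*1) + 104) = -64*((-27 - 1) + 104) = -64*(-28 + 104) = -64*76 = -4864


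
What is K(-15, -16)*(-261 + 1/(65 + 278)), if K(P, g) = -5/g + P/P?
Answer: -134283/392 ≈ -342.56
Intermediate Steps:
K(P, g) = 1 - 5/g (K(P, g) = -5/g + 1 = 1 - 5/g)
K(-15, -16)*(-261 + 1/(65 + 278)) = ((-5 - 16)/(-16))*(-261 + 1/(65 + 278)) = (-1/16*(-21))*(-261 + 1/343) = 21*(-261 + 1/343)/16 = (21/16)*(-89522/343) = -134283/392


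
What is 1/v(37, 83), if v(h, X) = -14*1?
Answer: -1/14 ≈ -0.071429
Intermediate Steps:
v(h, X) = -14
1/v(37, 83) = 1/(-14) = -1/14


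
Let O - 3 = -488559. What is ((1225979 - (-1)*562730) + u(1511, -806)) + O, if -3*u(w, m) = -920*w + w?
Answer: 5289068/3 ≈ 1.7630e+6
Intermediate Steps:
O = -488556 (O = 3 - 488559 = -488556)
u(w, m) = 919*w/3 (u(w, m) = -(-920*w + w)/3 = -(-919)*w/3 = 919*w/3)
((1225979 - (-1)*562730) + u(1511, -806)) + O = ((1225979 - (-1)*562730) + (919/3)*1511) - 488556 = ((1225979 - 1*(-562730)) + 1388609/3) - 488556 = ((1225979 + 562730) + 1388609/3) - 488556 = (1788709 + 1388609/3) - 488556 = 6754736/3 - 488556 = 5289068/3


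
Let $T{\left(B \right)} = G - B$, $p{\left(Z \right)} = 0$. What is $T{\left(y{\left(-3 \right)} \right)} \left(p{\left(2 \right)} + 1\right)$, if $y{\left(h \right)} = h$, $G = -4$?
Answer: $-1$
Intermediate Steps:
$T{\left(B \right)} = -4 - B$
$T{\left(y{\left(-3 \right)} \right)} \left(p{\left(2 \right)} + 1\right) = \left(-4 - -3\right) \left(0 + 1\right) = \left(-4 + 3\right) 1 = \left(-1\right) 1 = -1$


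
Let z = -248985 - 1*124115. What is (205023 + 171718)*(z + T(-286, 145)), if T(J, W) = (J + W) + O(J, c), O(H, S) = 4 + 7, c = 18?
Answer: -140611043430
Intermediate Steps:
z = -373100 (z = -248985 - 124115 = -373100)
O(H, S) = 11
T(J, W) = 11 + J + W (T(J, W) = (J + W) + 11 = 11 + J + W)
(205023 + 171718)*(z + T(-286, 145)) = (205023 + 171718)*(-373100 + (11 - 286 + 145)) = 376741*(-373100 - 130) = 376741*(-373230) = -140611043430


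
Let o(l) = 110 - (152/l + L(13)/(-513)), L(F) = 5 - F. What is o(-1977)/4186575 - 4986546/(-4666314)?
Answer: 235261528484843897/220147805273490495 ≈ 1.0687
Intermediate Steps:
o(l) = 56422/513 - 152/l (o(l) = 110 - (152/l + (5 - 1*13)/(-513)) = 110 - (152/l + (5 - 13)*(-1/513)) = 110 - (152/l - 8*(-1/513)) = 110 - (152/l + 8/513) = 110 - (8/513 + 152/l) = 110 + (-8/513 - 152/l) = 56422/513 - 152/l)
o(-1977)/4186575 - 4986546/(-4666314) = (56422/513 - 152/(-1977))/4186575 - 4986546/(-4666314) = (56422/513 - 152*(-1/1977))*(1/4186575) - 4986546*(-1/4666314) = (56422/513 + 152/1977)*(1/4186575) + 831091/777719 = (37208090/338067)*(1/4186575) + 831091/777719 = 7441618/283068570105 + 831091/777719 = 235261528484843897/220147805273490495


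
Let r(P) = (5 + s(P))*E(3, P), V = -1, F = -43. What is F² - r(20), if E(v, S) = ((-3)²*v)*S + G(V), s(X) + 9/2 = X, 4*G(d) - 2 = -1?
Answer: -73809/8 ≈ -9226.1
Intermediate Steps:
G(d) = ¼ (G(d) = ½ + (¼)*(-1) = ½ - ¼ = ¼)
s(X) = -9/2 + X
E(v, S) = ¼ + 9*S*v (E(v, S) = ((-3)²*v)*S + ¼ = (9*v)*S + ¼ = 9*S*v + ¼ = ¼ + 9*S*v)
r(P) = (½ + P)*(¼ + 27*P) (r(P) = (5 + (-9/2 + P))*(¼ + 9*P*3) = (½ + P)*(¼ + 27*P))
F² - r(20) = (-43)² - (1 + 2*20)*(1 + 108*20)/8 = 1849 - (1 + 40)*(1 + 2160)/8 = 1849 - 41*2161/8 = 1849 - 1*88601/8 = 1849 - 88601/8 = -73809/8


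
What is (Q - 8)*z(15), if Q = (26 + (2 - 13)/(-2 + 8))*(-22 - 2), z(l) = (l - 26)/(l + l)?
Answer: 1078/5 ≈ 215.60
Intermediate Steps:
z(l) = (-26 + l)/(2*l) (z(l) = (-26 + l)/((2*l)) = (-26 + l)*(1/(2*l)) = (-26 + l)/(2*l))
Q = -580 (Q = (26 - 11/6)*(-24) = (145/6)*(-24) = -580)
(Q - 8)*z(15) = (-580 - 8)*((½)*(-26 + 15)/15) = -294*(-11)/15 = -588*(-11/30) = 1078/5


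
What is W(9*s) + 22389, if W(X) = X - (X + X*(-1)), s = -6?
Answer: 22335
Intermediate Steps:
W(X) = X (W(X) = X - (X - X) = X - 1*0 = X + 0 = X)
W(9*s) + 22389 = 9*(-6) + 22389 = -54 + 22389 = 22335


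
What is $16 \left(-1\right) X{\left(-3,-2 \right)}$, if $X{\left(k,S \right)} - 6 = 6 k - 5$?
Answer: $272$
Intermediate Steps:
$X{\left(k,S \right)} = 1 + 6 k$ ($X{\left(k,S \right)} = 6 + \left(6 k - 5\right) = 6 + \left(-5 + 6 k\right) = 1 + 6 k$)
$16 \left(-1\right) X{\left(-3,-2 \right)} = 16 \left(-1\right) \left(1 + 6 \left(-3\right)\right) = - 16 \left(1 - 18\right) = \left(-16\right) \left(-17\right) = 272$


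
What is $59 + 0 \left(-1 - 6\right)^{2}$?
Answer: $59$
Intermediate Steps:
$59 + 0 \left(-1 - 6\right)^{2} = 59 + 0 \left(-7\right)^{2} = 59 + 0 \cdot 49 = 59 + 0 = 59$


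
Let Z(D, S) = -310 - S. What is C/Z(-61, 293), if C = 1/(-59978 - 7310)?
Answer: 1/40574664 ≈ 2.4646e-8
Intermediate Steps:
C = -1/67288 (C = 1/(-67288) = -1/67288 ≈ -1.4861e-5)
C/Z(-61, 293) = -1/(67288*(-310 - 1*293)) = -1/(67288*(-310 - 293)) = -1/67288/(-603) = -1/67288*(-1/603) = 1/40574664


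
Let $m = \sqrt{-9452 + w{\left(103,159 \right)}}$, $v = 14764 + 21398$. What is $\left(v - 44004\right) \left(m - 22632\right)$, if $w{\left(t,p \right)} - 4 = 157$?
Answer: $177480144 - 7842 i \sqrt{9291} \approx 1.7748 \cdot 10^{8} - 7.5589 \cdot 10^{5} i$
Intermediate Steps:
$w{\left(t,p \right)} = 161$ ($w{\left(t,p \right)} = 4 + 157 = 161$)
$v = 36162$
$m = i \sqrt{9291}$ ($m = \sqrt{-9452 + 161} = \sqrt{-9291} = i \sqrt{9291} \approx 96.39 i$)
$\left(v - 44004\right) \left(m - 22632\right) = \left(36162 - 44004\right) \left(i \sqrt{9291} - 22632\right) = - 7842 \left(-22632 + i \sqrt{9291}\right) = 177480144 - 7842 i \sqrt{9291}$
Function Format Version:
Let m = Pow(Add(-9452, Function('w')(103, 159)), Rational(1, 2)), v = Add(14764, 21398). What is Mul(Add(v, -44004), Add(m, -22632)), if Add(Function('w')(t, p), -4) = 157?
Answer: Add(177480144, Mul(-7842, I, Pow(9291, Rational(1, 2)))) ≈ Add(1.7748e+8, Mul(-7.5589e+5, I))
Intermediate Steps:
Function('w')(t, p) = 161 (Function('w')(t, p) = Add(4, 157) = 161)
v = 36162
m = Mul(I, Pow(9291, Rational(1, 2))) (m = Pow(Add(-9452, 161), Rational(1, 2)) = Pow(-9291, Rational(1, 2)) = Mul(I, Pow(9291, Rational(1, 2))) ≈ Mul(96.390, I))
Mul(Add(v, -44004), Add(m, -22632)) = Mul(Add(36162, -44004), Add(Mul(I, Pow(9291, Rational(1, 2))), -22632)) = Mul(-7842, Add(-22632, Mul(I, Pow(9291, Rational(1, 2))))) = Add(177480144, Mul(-7842, I, Pow(9291, Rational(1, 2))))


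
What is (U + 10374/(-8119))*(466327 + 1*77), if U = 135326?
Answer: 512438737093680/8119 ≈ 6.3116e+10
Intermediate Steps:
(U + 10374/(-8119))*(466327 + 1*77) = (135326 + 10374/(-8119))*(466327 + 1*77) = (135326 + 10374*(-1/8119))*(466327 + 77) = (135326 - 10374/8119)*466404 = (1098701420/8119)*466404 = 512438737093680/8119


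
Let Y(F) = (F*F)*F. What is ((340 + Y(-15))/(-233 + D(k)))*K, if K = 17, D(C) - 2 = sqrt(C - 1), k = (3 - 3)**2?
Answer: 11918445/53362 + 51595*I/53362 ≈ 223.35 + 0.96689*I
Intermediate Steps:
k = 0 (k = 0**2 = 0)
D(C) = 2 + sqrt(-1 + C) (D(C) = 2 + sqrt(C - 1) = 2 + sqrt(-1 + C))
Y(F) = F**3 (Y(F) = F**2*F = F**3)
((340 + Y(-15))/(-233 + D(k)))*K = ((340 + (-15)**3)/(-233 + (2 + sqrt(-1 + 0))))*17 = ((340 - 3375)/(-233 + (2 + sqrt(-1))))*17 = -3035/(-233 + (2 + I))*17 = -3035*(-231 - I)/53362*17 = -51595*(-231 - I)/53362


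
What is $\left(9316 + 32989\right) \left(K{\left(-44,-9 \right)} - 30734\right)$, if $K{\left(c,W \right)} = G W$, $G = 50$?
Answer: $-1319239120$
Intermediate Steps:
$K{\left(c,W \right)} = 50 W$
$\left(9316 + 32989\right) \left(K{\left(-44,-9 \right)} - 30734\right) = \left(9316 + 32989\right) \left(50 \left(-9\right) - 30734\right) = 42305 \left(-450 - 30734\right) = 42305 \left(-31184\right) = -1319239120$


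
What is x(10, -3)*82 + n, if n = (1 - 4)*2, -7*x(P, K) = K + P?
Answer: -88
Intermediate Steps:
x(P, K) = -K/7 - P/7 (x(P, K) = -(K + P)/7 = -K/7 - P/7)
n = -6 (n = -3*2 = -6)
x(10, -3)*82 + n = (-⅐*(-3) - ⅐*10)*82 - 6 = (3/7 - 10/7)*82 - 6 = -1*82 - 6 = -82 - 6 = -88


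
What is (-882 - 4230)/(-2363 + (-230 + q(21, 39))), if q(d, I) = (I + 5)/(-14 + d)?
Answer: 35784/18107 ≈ 1.9763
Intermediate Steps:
q(d, I) = (5 + I)/(-14 + d)
(-882 - 4230)/(-2363 + (-230 + q(21, 39))) = (-882 - 4230)/(-2363 + (-230 + (5 + 39)/(-14 + 21))) = -5112/(-2363 + (-230 + 44/7)) = -5112/(-2363 - 1566/7) = -5112/(-18107/7) = -5112*(-7/18107) = 35784/18107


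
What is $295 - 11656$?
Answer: $-11361$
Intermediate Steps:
$295 - 11656 = -11361$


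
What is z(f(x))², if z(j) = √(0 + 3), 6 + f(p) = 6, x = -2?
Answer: 3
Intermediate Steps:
f(p) = 0 (f(p) = -6 + 6 = 0)
z(j) = √3
z(f(x))² = (√3)² = 3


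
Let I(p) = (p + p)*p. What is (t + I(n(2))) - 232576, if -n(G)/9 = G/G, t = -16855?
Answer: -249269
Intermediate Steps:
n(G) = -9 (n(G) = -9*G/G = -9*1 = -9)
I(p) = 2*p² (I(p) = (2*p)*p = 2*p²)
(t + I(n(2))) - 232576 = (-16855 + 2*(-9)²) - 232576 = (-16855 + 2*81) - 232576 = (-16855 + 162) - 232576 = -16693 - 232576 = -249269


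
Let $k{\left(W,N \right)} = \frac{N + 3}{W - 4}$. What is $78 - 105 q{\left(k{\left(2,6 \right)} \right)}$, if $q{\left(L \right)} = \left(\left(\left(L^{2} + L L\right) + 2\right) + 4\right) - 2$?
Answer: $- \frac{9189}{2} \approx -4594.5$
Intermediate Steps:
$k{\left(W,N \right)} = \frac{3 + N}{-4 + W}$
$q{\left(L \right)} = 4 + 2 L^{2}$ ($q{\left(L \right)} = \left(\left(\left(L^{2} + L^{2}\right) + 2\right) + 4\right) - 2 = \left(\left(2 L^{2} + 2\right) + 4\right) - 2 = \left(\left(2 + 2 L^{2}\right) + 4\right) - 2 = \left(6 + 2 L^{2}\right) - 2 = 4 + 2 L^{2}$)
$78 - 105 q{\left(k{\left(2,6 \right)} \right)} = 78 - 105 \left(4 + 2 \left(\frac{3 + 6}{-4 + 2}\right)^{2}\right) = 78 - 105 \left(4 + 2 \left(\frac{1}{-2} \cdot 9\right)^{2}\right) = 78 - 105 \left(4 + 2 \left(\left(- \frac{1}{2}\right) 9\right)^{2}\right) = 78 - 105 \left(4 + 2 \left(- \frac{9}{2}\right)^{2}\right) = 78 - 105 \left(4 + 2 \cdot \frac{81}{4}\right) = 78 - 105 \left(4 + \frac{81}{2}\right) = 78 - \frac{9345}{2} = - \frac{9189}{2}$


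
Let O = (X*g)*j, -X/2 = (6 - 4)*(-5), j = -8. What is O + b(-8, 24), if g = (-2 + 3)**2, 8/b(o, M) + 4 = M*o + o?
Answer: -8162/51 ≈ -160.04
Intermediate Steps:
b(o, M) = 8/(-4 + o + M*o) (b(o, M) = 8/(-4 + (M*o + o)) = 8/(-4 + (o + M*o)) = 8/(-4 + o + M*o))
X = 20 (X = -2*(6 - 4)*(-5) = -4*(-5) = -2*(-10) = 20)
g = 1 (g = 1**2 = 1)
O = -160 (O = (20*1)*(-8) = 20*(-8) = -160)
O + b(-8, 24) = -160 + 8/(-4 - 8 + 24*(-8)) = -160 + 8/(-4 - 8 - 192) = -160 + 8/(-204) = -160 + 8*(-1/204) = -160 - 2/51 = -8162/51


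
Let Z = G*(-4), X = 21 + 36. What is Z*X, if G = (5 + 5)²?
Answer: -22800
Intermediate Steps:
G = 100 (G = 10² = 100)
X = 57
Z = -400 (Z = 100*(-4) = -400)
Z*X = -400*57 = -22800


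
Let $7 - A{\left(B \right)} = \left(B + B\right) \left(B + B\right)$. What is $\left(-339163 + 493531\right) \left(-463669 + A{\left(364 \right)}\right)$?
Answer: $-153387145728$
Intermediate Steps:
$A{\left(B \right)} = 7 - 4 B^{2}$ ($A{\left(B \right)} = 7 - \left(B + B\right) \left(B + B\right) = 7 - 2 B 2 B = 7 - 4 B^{2}$)
$\left(-339163 + 493531\right) \left(-463669 + A{\left(364 \right)}\right) = \left(-339163 + 493531\right) \left(-463669 + \left(7 - 4 \cdot 364^{2}\right)\right) = 154368 \left(-463669 + \left(7 - 529984\right)\right) = 154368 \left(-463669 - 529977\right) = 154368 \left(-993646\right) = -153387145728$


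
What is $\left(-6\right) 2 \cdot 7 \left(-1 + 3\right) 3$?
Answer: $-504$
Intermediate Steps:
$\left(-6\right) 2 \cdot 7 \left(-1 + 3\right) 3 = \left(-12\right) 7 \cdot 2 \cdot 3 = \left(-84\right) 6 = -504$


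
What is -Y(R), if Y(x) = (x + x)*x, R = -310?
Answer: -192200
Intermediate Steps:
Y(x) = 2*x**2 (Y(x) = (2*x)*x = 2*x**2)
-Y(R) = -2*(-310)**2 = -2*96100 = -1*192200 = -192200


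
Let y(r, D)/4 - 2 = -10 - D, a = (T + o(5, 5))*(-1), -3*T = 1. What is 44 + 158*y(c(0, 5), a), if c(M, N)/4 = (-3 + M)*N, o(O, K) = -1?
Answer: -17564/3 ≈ -5854.7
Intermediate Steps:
T = -⅓ (T = -⅓*1 = -⅓ ≈ -0.33333)
c(M, N) = 4*N*(-3 + M) (c(M, N) = 4*((-3 + M)*N) = 4*(N*(-3 + M)) = 4*N*(-3 + M))
a = 4/3 (a = (-⅓ - 1)*(-1) = -4/3*(-1) = 4/3 ≈ 1.3333)
y(r, D) = -32 - 4*D (y(r, D) = 8 + 4*(-10 - D) = 8 + (-40 - 4*D) = -32 - 4*D)
44 + 158*y(c(0, 5), a) = 44 + 158*(-32 - 4*4/3) = 44 + 158*(-32 - 16/3) = 44 + 158*(-112/3) = 44 - 17696/3 = -17564/3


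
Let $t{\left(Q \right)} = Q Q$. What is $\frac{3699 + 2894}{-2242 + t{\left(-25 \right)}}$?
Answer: $- \frac{6593}{1617} \approx -4.0773$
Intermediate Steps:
$t{\left(Q \right)} = Q^{2}$
$\frac{3699 + 2894}{-2242 + t{\left(-25 \right)}} = \frac{3699 + 2894}{-2242 + \left(-25\right)^{2}} = \frac{6593}{-2242 + 625} = \frac{6593}{-1617} = 6593 \left(- \frac{1}{1617}\right) = - \frac{6593}{1617}$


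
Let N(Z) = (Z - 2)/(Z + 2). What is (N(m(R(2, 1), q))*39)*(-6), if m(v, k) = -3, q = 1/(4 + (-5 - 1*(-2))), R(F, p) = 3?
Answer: -1170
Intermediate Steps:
q = 1 (q = 1/(4 + (-5 + 2)) = 1/(4 - 3) = 1/1 = 1)
N(Z) = (-2 + Z)/(2 + Z)
(N(m(R(2, 1), q))*39)*(-6) = (((-2 - 3)/(2 - 3))*39)*(-6) = ((-5/(-1))*39)*(-6) = (-1*(-5)*39)*(-6) = (5*39)*(-6) = 195*(-6) = -1170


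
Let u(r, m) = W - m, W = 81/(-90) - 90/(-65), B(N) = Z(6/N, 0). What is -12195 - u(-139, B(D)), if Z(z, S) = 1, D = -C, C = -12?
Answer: -1585283/130 ≈ -12194.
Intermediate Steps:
D = 12 (D = -1*(-12) = 12)
B(N) = 1
W = 63/130 (W = 81*(-1/90) - 90*(-1/65) = -9/10 + 18/13 = 63/130 ≈ 0.48462)
u(r, m) = 63/130 - m
-12195 - u(-139, B(D)) = -12195 - (63/130 - 1*1) = -12195 - (63/130 - 1) = -12195 - 1*(-67/130) = -12195 + 67/130 = -1585283/130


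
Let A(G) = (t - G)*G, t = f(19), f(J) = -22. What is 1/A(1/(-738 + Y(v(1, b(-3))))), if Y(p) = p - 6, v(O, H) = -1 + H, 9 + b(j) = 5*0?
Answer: 568516/16587 ≈ 34.275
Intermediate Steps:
b(j) = -9 (b(j) = -9 + 5*0 = -9 + 0 = -9)
t = -22
Y(p) = -6 + p
A(G) = G*(-22 - G) (A(G) = (-22 - G)*G = G*(-22 - G))
1/A(1/(-738 + Y(v(1, b(-3))))) = 1/(-(22 + 1/(-738 + (-6 + (-1 - 9))))/(-738 + (-6 + (-1 - 9)))) = 1/(-(22 + 1/(-738 + (-6 - 10)))/(-738 + (-6 - 10))) = 1/(-(22 + 1/(-738 - 16))/(-738 - 16)) = 1/(-1*(22 + 1/(-754))/(-754)) = 1/(-1*(-1/754)*(22 - 1/754)) = 1/(-1*(-1/754)*16587/754) = 1/(16587/568516) = 568516/16587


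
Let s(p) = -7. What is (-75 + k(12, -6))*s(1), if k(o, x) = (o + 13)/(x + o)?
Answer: 2975/6 ≈ 495.83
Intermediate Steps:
k(o, x) = (13 + o)/(o + x)
(-75 + k(12, -6))*s(1) = (-75 + (13 + 12)/(12 - 6))*(-7) = (-75 + 25/6)*(-7) = -425/6*(-7) = 2975/6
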